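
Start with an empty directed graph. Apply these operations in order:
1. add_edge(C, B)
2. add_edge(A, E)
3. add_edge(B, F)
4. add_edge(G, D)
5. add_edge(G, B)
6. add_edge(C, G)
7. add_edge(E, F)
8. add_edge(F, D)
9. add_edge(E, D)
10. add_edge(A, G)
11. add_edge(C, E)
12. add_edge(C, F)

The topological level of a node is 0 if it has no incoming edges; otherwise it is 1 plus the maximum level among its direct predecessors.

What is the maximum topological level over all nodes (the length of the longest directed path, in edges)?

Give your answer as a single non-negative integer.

Op 1: add_edge(C, B). Edges now: 1
Op 2: add_edge(A, E). Edges now: 2
Op 3: add_edge(B, F). Edges now: 3
Op 4: add_edge(G, D). Edges now: 4
Op 5: add_edge(G, B). Edges now: 5
Op 6: add_edge(C, G). Edges now: 6
Op 7: add_edge(E, F). Edges now: 7
Op 8: add_edge(F, D). Edges now: 8
Op 9: add_edge(E, D). Edges now: 9
Op 10: add_edge(A, G). Edges now: 10
Op 11: add_edge(C, E). Edges now: 11
Op 12: add_edge(C, F). Edges now: 12
Compute levels (Kahn BFS):
  sources (in-degree 0): A, C
  process A: level=0
    A->E: in-degree(E)=1, level(E)>=1
    A->G: in-degree(G)=1, level(G)>=1
  process C: level=0
    C->B: in-degree(B)=1, level(B)>=1
    C->E: in-degree(E)=0, level(E)=1, enqueue
    C->F: in-degree(F)=2, level(F)>=1
    C->G: in-degree(G)=0, level(G)=1, enqueue
  process E: level=1
    E->D: in-degree(D)=2, level(D)>=2
    E->F: in-degree(F)=1, level(F)>=2
  process G: level=1
    G->B: in-degree(B)=0, level(B)=2, enqueue
    G->D: in-degree(D)=1, level(D)>=2
  process B: level=2
    B->F: in-degree(F)=0, level(F)=3, enqueue
  process F: level=3
    F->D: in-degree(D)=0, level(D)=4, enqueue
  process D: level=4
All levels: A:0, B:2, C:0, D:4, E:1, F:3, G:1
max level = 4

Answer: 4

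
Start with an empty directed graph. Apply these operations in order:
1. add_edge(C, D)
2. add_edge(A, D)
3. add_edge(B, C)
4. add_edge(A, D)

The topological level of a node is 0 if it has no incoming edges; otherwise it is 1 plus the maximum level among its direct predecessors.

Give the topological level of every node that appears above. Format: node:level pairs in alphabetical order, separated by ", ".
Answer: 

Op 1: add_edge(C, D). Edges now: 1
Op 2: add_edge(A, D). Edges now: 2
Op 3: add_edge(B, C). Edges now: 3
Op 4: add_edge(A, D) (duplicate, no change). Edges now: 3
Compute levels (Kahn BFS):
  sources (in-degree 0): A, B
  process A: level=0
    A->D: in-degree(D)=1, level(D)>=1
  process B: level=0
    B->C: in-degree(C)=0, level(C)=1, enqueue
  process C: level=1
    C->D: in-degree(D)=0, level(D)=2, enqueue
  process D: level=2
All levels: A:0, B:0, C:1, D:2

Answer: A:0, B:0, C:1, D:2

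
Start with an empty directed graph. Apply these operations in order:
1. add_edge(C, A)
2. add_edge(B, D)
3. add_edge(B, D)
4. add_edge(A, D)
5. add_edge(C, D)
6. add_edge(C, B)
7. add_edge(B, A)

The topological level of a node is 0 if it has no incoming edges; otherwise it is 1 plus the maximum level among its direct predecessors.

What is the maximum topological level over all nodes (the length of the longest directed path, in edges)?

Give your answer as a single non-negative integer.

Answer: 3

Derivation:
Op 1: add_edge(C, A). Edges now: 1
Op 2: add_edge(B, D). Edges now: 2
Op 3: add_edge(B, D) (duplicate, no change). Edges now: 2
Op 4: add_edge(A, D). Edges now: 3
Op 5: add_edge(C, D). Edges now: 4
Op 6: add_edge(C, B). Edges now: 5
Op 7: add_edge(B, A). Edges now: 6
Compute levels (Kahn BFS):
  sources (in-degree 0): C
  process C: level=0
    C->A: in-degree(A)=1, level(A)>=1
    C->B: in-degree(B)=0, level(B)=1, enqueue
    C->D: in-degree(D)=2, level(D)>=1
  process B: level=1
    B->A: in-degree(A)=0, level(A)=2, enqueue
    B->D: in-degree(D)=1, level(D)>=2
  process A: level=2
    A->D: in-degree(D)=0, level(D)=3, enqueue
  process D: level=3
All levels: A:2, B:1, C:0, D:3
max level = 3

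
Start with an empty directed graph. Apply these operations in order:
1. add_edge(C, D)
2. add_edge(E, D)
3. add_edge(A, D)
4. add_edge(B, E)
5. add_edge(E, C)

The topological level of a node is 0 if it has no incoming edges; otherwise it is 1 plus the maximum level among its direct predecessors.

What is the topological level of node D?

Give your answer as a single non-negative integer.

Op 1: add_edge(C, D). Edges now: 1
Op 2: add_edge(E, D). Edges now: 2
Op 3: add_edge(A, D). Edges now: 3
Op 4: add_edge(B, E). Edges now: 4
Op 5: add_edge(E, C). Edges now: 5
Compute levels (Kahn BFS):
  sources (in-degree 0): A, B
  process A: level=0
    A->D: in-degree(D)=2, level(D)>=1
  process B: level=0
    B->E: in-degree(E)=0, level(E)=1, enqueue
  process E: level=1
    E->C: in-degree(C)=0, level(C)=2, enqueue
    E->D: in-degree(D)=1, level(D)>=2
  process C: level=2
    C->D: in-degree(D)=0, level(D)=3, enqueue
  process D: level=3
All levels: A:0, B:0, C:2, D:3, E:1
level(D) = 3

Answer: 3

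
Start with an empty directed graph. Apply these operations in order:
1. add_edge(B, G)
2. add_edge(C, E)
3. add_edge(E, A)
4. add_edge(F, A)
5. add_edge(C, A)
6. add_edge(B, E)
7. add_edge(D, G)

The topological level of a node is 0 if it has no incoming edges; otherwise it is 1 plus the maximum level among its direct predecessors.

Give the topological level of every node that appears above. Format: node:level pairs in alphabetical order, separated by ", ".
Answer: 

Answer: A:2, B:0, C:0, D:0, E:1, F:0, G:1

Derivation:
Op 1: add_edge(B, G). Edges now: 1
Op 2: add_edge(C, E). Edges now: 2
Op 3: add_edge(E, A). Edges now: 3
Op 4: add_edge(F, A). Edges now: 4
Op 5: add_edge(C, A). Edges now: 5
Op 6: add_edge(B, E). Edges now: 6
Op 7: add_edge(D, G). Edges now: 7
Compute levels (Kahn BFS):
  sources (in-degree 0): B, C, D, F
  process B: level=0
    B->E: in-degree(E)=1, level(E)>=1
    B->G: in-degree(G)=1, level(G)>=1
  process C: level=0
    C->A: in-degree(A)=2, level(A)>=1
    C->E: in-degree(E)=0, level(E)=1, enqueue
  process D: level=0
    D->G: in-degree(G)=0, level(G)=1, enqueue
  process F: level=0
    F->A: in-degree(A)=1, level(A)>=1
  process E: level=1
    E->A: in-degree(A)=0, level(A)=2, enqueue
  process G: level=1
  process A: level=2
All levels: A:2, B:0, C:0, D:0, E:1, F:0, G:1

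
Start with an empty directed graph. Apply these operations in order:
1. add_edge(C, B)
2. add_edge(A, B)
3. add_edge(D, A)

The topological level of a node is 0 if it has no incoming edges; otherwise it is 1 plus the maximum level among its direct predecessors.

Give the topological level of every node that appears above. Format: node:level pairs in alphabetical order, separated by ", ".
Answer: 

Op 1: add_edge(C, B). Edges now: 1
Op 2: add_edge(A, B). Edges now: 2
Op 3: add_edge(D, A). Edges now: 3
Compute levels (Kahn BFS):
  sources (in-degree 0): C, D
  process C: level=0
    C->B: in-degree(B)=1, level(B)>=1
  process D: level=0
    D->A: in-degree(A)=0, level(A)=1, enqueue
  process A: level=1
    A->B: in-degree(B)=0, level(B)=2, enqueue
  process B: level=2
All levels: A:1, B:2, C:0, D:0

Answer: A:1, B:2, C:0, D:0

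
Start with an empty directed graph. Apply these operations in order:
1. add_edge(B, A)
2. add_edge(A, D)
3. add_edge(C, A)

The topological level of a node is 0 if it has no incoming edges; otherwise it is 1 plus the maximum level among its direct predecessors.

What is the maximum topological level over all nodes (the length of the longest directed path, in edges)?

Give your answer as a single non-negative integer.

Answer: 2

Derivation:
Op 1: add_edge(B, A). Edges now: 1
Op 2: add_edge(A, D). Edges now: 2
Op 3: add_edge(C, A). Edges now: 3
Compute levels (Kahn BFS):
  sources (in-degree 0): B, C
  process B: level=0
    B->A: in-degree(A)=1, level(A)>=1
  process C: level=0
    C->A: in-degree(A)=0, level(A)=1, enqueue
  process A: level=1
    A->D: in-degree(D)=0, level(D)=2, enqueue
  process D: level=2
All levels: A:1, B:0, C:0, D:2
max level = 2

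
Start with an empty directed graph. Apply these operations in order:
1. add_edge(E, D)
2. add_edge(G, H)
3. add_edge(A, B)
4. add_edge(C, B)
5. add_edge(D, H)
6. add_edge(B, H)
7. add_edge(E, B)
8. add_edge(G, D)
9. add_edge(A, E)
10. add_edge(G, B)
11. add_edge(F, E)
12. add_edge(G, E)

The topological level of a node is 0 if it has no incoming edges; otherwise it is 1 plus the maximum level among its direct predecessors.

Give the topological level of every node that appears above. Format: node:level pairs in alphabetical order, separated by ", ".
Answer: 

Answer: A:0, B:2, C:0, D:2, E:1, F:0, G:0, H:3

Derivation:
Op 1: add_edge(E, D). Edges now: 1
Op 2: add_edge(G, H). Edges now: 2
Op 3: add_edge(A, B). Edges now: 3
Op 4: add_edge(C, B). Edges now: 4
Op 5: add_edge(D, H). Edges now: 5
Op 6: add_edge(B, H). Edges now: 6
Op 7: add_edge(E, B). Edges now: 7
Op 8: add_edge(G, D). Edges now: 8
Op 9: add_edge(A, E). Edges now: 9
Op 10: add_edge(G, B). Edges now: 10
Op 11: add_edge(F, E). Edges now: 11
Op 12: add_edge(G, E). Edges now: 12
Compute levels (Kahn BFS):
  sources (in-degree 0): A, C, F, G
  process A: level=0
    A->B: in-degree(B)=3, level(B)>=1
    A->E: in-degree(E)=2, level(E)>=1
  process C: level=0
    C->B: in-degree(B)=2, level(B)>=1
  process F: level=0
    F->E: in-degree(E)=1, level(E)>=1
  process G: level=0
    G->B: in-degree(B)=1, level(B)>=1
    G->D: in-degree(D)=1, level(D)>=1
    G->E: in-degree(E)=0, level(E)=1, enqueue
    G->H: in-degree(H)=2, level(H)>=1
  process E: level=1
    E->B: in-degree(B)=0, level(B)=2, enqueue
    E->D: in-degree(D)=0, level(D)=2, enqueue
  process B: level=2
    B->H: in-degree(H)=1, level(H)>=3
  process D: level=2
    D->H: in-degree(H)=0, level(H)=3, enqueue
  process H: level=3
All levels: A:0, B:2, C:0, D:2, E:1, F:0, G:0, H:3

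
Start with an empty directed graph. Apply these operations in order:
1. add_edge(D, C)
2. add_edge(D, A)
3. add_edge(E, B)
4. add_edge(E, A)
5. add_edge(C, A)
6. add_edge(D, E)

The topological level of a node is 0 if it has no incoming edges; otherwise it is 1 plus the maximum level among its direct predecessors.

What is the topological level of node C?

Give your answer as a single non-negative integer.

Answer: 1

Derivation:
Op 1: add_edge(D, C). Edges now: 1
Op 2: add_edge(D, A). Edges now: 2
Op 3: add_edge(E, B). Edges now: 3
Op 4: add_edge(E, A). Edges now: 4
Op 5: add_edge(C, A). Edges now: 5
Op 6: add_edge(D, E). Edges now: 6
Compute levels (Kahn BFS):
  sources (in-degree 0): D
  process D: level=0
    D->A: in-degree(A)=2, level(A)>=1
    D->C: in-degree(C)=0, level(C)=1, enqueue
    D->E: in-degree(E)=0, level(E)=1, enqueue
  process C: level=1
    C->A: in-degree(A)=1, level(A)>=2
  process E: level=1
    E->A: in-degree(A)=0, level(A)=2, enqueue
    E->B: in-degree(B)=0, level(B)=2, enqueue
  process A: level=2
  process B: level=2
All levels: A:2, B:2, C:1, D:0, E:1
level(C) = 1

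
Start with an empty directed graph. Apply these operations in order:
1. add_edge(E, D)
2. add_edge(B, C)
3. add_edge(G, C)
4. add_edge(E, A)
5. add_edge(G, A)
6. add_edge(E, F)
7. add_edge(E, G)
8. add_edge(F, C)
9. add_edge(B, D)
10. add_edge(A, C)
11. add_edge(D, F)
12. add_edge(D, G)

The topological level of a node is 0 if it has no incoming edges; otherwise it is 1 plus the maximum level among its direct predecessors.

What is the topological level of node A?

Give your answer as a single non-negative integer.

Op 1: add_edge(E, D). Edges now: 1
Op 2: add_edge(B, C). Edges now: 2
Op 3: add_edge(G, C). Edges now: 3
Op 4: add_edge(E, A). Edges now: 4
Op 5: add_edge(G, A). Edges now: 5
Op 6: add_edge(E, F). Edges now: 6
Op 7: add_edge(E, G). Edges now: 7
Op 8: add_edge(F, C). Edges now: 8
Op 9: add_edge(B, D). Edges now: 9
Op 10: add_edge(A, C). Edges now: 10
Op 11: add_edge(D, F). Edges now: 11
Op 12: add_edge(D, G). Edges now: 12
Compute levels (Kahn BFS):
  sources (in-degree 0): B, E
  process B: level=0
    B->C: in-degree(C)=3, level(C)>=1
    B->D: in-degree(D)=1, level(D)>=1
  process E: level=0
    E->A: in-degree(A)=1, level(A)>=1
    E->D: in-degree(D)=0, level(D)=1, enqueue
    E->F: in-degree(F)=1, level(F)>=1
    E->G: in-degree(G)=1, level(G)>=1
  process D: level=1
    D->F: in-degree(F)=0, level(F)=2, enqueue
    D->G: in-degree(G)=0, level(G)=2, enqueue
  process F: level=2
    F->C: in-degree(C)=2, level(C)>=3
  process G: level=2
    G->A: in-degree(A)=0, level(A)=3, enqueue
    G->C: in-degree(C)=1, level(C)>=3
  process A: level=3
    A->C: in-degree(C)=0, level(C)=4, enqueue
  process C: level=4
All levels: A:3, B:0, C:4, D:1, E:0, F:2, G:2
level(A) = 3

Answer: 3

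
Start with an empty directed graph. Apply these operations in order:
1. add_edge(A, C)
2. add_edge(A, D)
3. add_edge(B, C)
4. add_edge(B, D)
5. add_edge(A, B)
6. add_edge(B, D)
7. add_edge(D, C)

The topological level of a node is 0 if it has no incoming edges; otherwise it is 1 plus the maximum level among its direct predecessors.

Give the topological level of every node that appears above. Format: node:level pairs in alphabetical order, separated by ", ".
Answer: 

Answer: A:0, B:1, C:3, D:2

Derivation:
Op 1: add_edge(A, C). Edges now: 1
Op 2: add_edge(A, D). Edges now: 2
Op 3: add_edge(B, C). Edges now: 3
Op 4: add_edge(B, D). Edges now: 4
Op 5: add_edge(A, B). Edges now: 5
Op 6: add_edge(B, D) (duplicate, no change). Edges now: 5
Op 7: add_edge(D, C). Edges now: 6
Compute levels (Kahn BFS):
  sources (in-degree 0): A
  process A: level=0
    A->B: in-degree(B)=0, level(B)=1, enqueue
    A->C: in-degree(C)=2, level(C)>=1
    A->D: in-degree(D)=1, level(D)>=1
  process B: level=1
    B->C: in-degree(C)=1, level(C)>=2
    B->D: in-degree(D)=0, level(D)=2, enqueue
  process D: level=2
    D->C: in-degree(C)=0, level(C)=3, enqueue
  process C: level=3
All levels: A:0, B:1, C:3, D:2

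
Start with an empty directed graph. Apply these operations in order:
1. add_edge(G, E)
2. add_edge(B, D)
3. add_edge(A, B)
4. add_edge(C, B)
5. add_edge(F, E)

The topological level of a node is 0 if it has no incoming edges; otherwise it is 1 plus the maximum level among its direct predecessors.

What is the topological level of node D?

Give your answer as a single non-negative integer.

Answer: 2

Derivation:
Op 1: add_edge(G, E). Edges now: 1
Op 2: add_edge(B, D). Edges now: 2
Op 3: add_edge(A, B). Edges now: 3
Op 4: add_edge(C, B). Edges now: 4
Op 5: add_edge(F, E). Edges now: 5
Compute levels (Kahn BFS):
  sources (in-degree 0): A, C, F, G
  process A: level=0
    A->B: in-degree(B)=1, level(B)>=1
  process C: level=0
    C->B: in-degree(B)=0, level(B)=1, enqueue
  process F: level=0
    F->E: in-degree(E)=1, level(E)>=1
  process G: level=0
    G->E: in-degree(E)=0, level(E)=1, enqueue
  process B: level=1
    B->D: in-degree(D)=0, level(D)=2, enqueue
  process E: level=1
  process D: level=2
All levels: A:0, B:1, C:0, D:2, E:1, F:0, G:0
level(D) = 2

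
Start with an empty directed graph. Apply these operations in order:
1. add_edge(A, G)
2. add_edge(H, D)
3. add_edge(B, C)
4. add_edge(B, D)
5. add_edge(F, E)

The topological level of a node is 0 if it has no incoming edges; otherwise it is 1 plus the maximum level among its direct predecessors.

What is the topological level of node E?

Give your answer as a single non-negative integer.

Op 1: add_edge(A, G). Edges now: 1
Op 2: add_edge(H, D). Edges now: 2
Op 3: add_edge(B, C). Edges now: 3
Op 4: add_edge(B, D). Edges now: 4
Op 5: add_edge(F, E). Edges now: 5
Compute levels (Kahn BFS):
  sources (in-degree 0): A, B, F, H
  process A: level=0
    A->G: in-degree(G)=0, level(G)=1, enqueue
  process B: level=0
    B->C: in-degree(C)=0, level(C)=1, enqueue
    B->D: in-degree(D)=1, level(D)>=1
  process F: level=0
    F->E: in-degree(E)=0, level(E)=1, enqueue
  process H: level=0
    H->D: in-degree(D)=0, level(D)=1, enqueue
  process G: level=1
  process C: level=1
  process E: level=1
  process D: level=1
All levels: A:0, B:0, C:1, D:1, E:1, F:0, G:1, H:0
level(E) = 1

Answer: 1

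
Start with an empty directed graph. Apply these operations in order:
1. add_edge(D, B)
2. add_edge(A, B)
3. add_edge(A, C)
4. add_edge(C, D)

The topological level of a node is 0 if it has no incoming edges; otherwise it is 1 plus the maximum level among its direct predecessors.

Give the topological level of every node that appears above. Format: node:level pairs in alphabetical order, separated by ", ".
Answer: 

Op 1: add_edge(D, B). Edges now: 1
Op 2: add_edge(A, B). Edges now: 2
Op 3: add_edge(A, C). Edges now: 3
Op 4: add_edge(C, D). Edges now: 4
Compute levels (Kahn BFS):
  sources (in-degree 0): A
  process A: level=0
    A->B: in-degree(B)=1, level(B)>=1
    A->C: in-degree(C)=0, level(C)=1, enqueue
  process C: level=1
    C->D: in-degree(D)=0, level(D)=2, enqueue
  process D: level=2
    D->B: in-degree(B)=0, level(B)=3, enqueue
  process B: level=3
All levels: A:0, B:3, C:1, D:2

Answer: A:0, B:3, C:1, D:2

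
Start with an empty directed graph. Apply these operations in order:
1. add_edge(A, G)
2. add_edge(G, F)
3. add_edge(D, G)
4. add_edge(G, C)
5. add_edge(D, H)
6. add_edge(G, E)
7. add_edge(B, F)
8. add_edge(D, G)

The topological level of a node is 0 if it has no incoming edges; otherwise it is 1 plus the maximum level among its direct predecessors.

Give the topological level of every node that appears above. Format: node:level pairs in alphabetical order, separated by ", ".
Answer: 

Op 1: add_edge(A, G). Edges now: 1
Op 2: add_edge(G, F). Edges now: 2
Op 3: add_edge(D, G). Edges now: 3
Op 4: add_edge(G, C). Edges now: 4
Op 5: add_edge(D, H). Edges now: 5
Op 6: add_edge(G, E). Edges now: 6
Op 7: add_edge(B, F). Edges now: 7
Op 8: add_edge(D, G) (duplicate, no change). Edges now: 7
Compute levels (Kahn BFS):
  sources (in-degree 0): A, B, D
  process A: level=0
    A->G: in-degree(G)=1, level(G)>=1
  process B: level=0
    B->F: in-degree(F)=1, level(F)>=1
  process D: level=0
    D->G: in-degree(G)=0, level(G)=1, enqueue
    D->H: in-degree(H)=0, level(H)=1, enqueue
  process G: level=1
    G->C: in-degree(C)=0, level(C)=2, enqueue
    G->E: in-degree(E)=0, level(E)=2, enqueue
    G->F: in-degree(F)=0, level(F)=2, enqueue
  process H: level=1
  process C: level=2
  process E: level=2
  process F: level=2
All levels: A:0, B:0, C:2, D:0, E:2, F:2, G:1, H:1

Answer: A:0, B:0, C:2, D:0, E:2, F:2, G:1, H:1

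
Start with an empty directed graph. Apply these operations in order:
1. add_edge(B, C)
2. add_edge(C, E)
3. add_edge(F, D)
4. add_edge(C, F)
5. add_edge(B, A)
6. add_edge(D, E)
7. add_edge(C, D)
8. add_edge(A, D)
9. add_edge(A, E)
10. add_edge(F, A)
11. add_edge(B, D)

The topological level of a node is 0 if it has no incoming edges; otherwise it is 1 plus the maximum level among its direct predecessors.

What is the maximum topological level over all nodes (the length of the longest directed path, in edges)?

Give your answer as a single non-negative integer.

Op 1: add_edge(B, C). Edges now: 1
Op 2: add_edge(C, E). Edges now: 2
Op 3: add_edge(F, D). Edges now: 3
Op 4: add_edge(C, F). Edges now: 4
Op 5: add_edge(B, A). Edges now: 5
Op 6: add_edge(D, E). Edges now: 6
Op 7: add_edge(C, D). Edges now: 7
Op 8: add_edge(A, D). Edges now: 8
Op 9: add_edge(A, E). Edges now: 9
Op 10: add_edge(F, A). Edges now: 10
Op 11: add_edge(B, D). Edges now: 11
Compute levels (Kahn BFS):
  sources (in-degree 0): B
  process B: level=0
    B->A: in-degree(A)=1, level(A)>=1
    B->C: in-degree(C)=0, level(C)=1, enqueue
    B->D: in-degree(D)=3, level(D)>=1
  process C: level=1
    C->D: in-degree(D)=2, level(D)>=2
    C->E: in-degree(E)=2, level(E)>=2
    C->F: in-degree(F)=0, level(F)=2, enqueue
  process F: level=2
    F->A: in-degree(A)=0, level(A)=3, enqueue
    F->D: in-degree(D)=1, level(D)>=3
  process A: level=3
    A->D: in-degree(D)=0, level(D)=4, enqueue
    A->E: in-degree(E)=1, level(E)>=4
  process D: level=4
    D->E: in-degree(E)=0, level(E)=5, enqueue
  process E: level=5
All levels: A:3, B:0, C:1, D:4, E:5, F:2
max level = 5

Answer: 5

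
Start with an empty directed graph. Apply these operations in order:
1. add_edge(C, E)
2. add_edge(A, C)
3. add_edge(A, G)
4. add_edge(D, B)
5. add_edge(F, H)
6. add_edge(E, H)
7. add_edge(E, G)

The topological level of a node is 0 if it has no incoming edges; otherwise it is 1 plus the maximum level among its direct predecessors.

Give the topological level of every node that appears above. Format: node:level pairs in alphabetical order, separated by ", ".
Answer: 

Op 1: add_edge(C, E). Edges now: 1
Op 2: add_edge(A, C). Edges now: 2
Op 3: add_edge(A, G). Edges now: 3
Op 4: add_edge(D, B). Edges now: 4
Op 5: add_edge(F, H). Edges now: 5
Op 6: add_edge(E, H). Edges now: 6
Op 7: add_edge(E, G). Edges now: 7
Compute levels (Kahn BFS):
  sources (in-degree 0): A, D, F
  process A: level=0
    A->C: in-degree(C)=0, level(C)=1, enqueue
    A->G: in-degree(G)=1, level(G)>=1
  process D: level=0
    D->B: in-degree(B)=0, level(B)=1, enqueue
  process F: level=0
    F->H: in-degree(H)=1, level(H)>=1
  process C: level=1
    C->E: in-degree(E)=0, level(E)=2, enqueue
  process B: level=1
  process E: level=2
    E->G: in-degree(G)=0, level(G)=3, enqueue
    E->H: in-degree(H)=0, level(H)=3, enqueue
  process G: level=3
  process H: level=3
All levels: A:0, B:1, C:1, D:0, E:2, F:0, G:3, H:3

Answer: A:0, B:1, C:1, D:0, E:2, F:0, G:3, H:3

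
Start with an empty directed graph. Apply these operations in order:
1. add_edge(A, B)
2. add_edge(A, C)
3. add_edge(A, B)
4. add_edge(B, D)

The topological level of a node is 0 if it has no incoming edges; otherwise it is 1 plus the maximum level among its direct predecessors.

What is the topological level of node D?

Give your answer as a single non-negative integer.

Answer: 2

Derivation:
Op 1: add_edge(A, B). Edges now: 1
Op 2: add_edge(A, C). Edges now: 2
Op 3: add_edge(A, B) (duplicate, no change). Edges now: 2
Op 4: add_edge(B, D). Edges now: 3
Compute levels (Kahn BFS):
  sources (in-degree 0): A
  process A: level=0
    A->B: in-degree(B)=0, level(B)=1, enqueue
    A->C: in-degree(C)=0, level(C)=1, enqueue
  process B: level=1
    B->D: in-degree(D)=0, level(D)=2, enqueue
  process C: level=1
  process D: level=2
All levels: A:0, B:1, C:1, D:2
level(D) = 2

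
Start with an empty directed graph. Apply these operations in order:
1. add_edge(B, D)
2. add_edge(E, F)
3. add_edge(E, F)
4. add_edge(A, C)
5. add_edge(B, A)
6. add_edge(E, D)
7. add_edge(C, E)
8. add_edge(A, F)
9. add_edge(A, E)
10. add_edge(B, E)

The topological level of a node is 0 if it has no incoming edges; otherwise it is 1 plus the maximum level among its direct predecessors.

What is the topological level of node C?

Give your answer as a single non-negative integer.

Op 1: add_edge(B, D). Edges now: 1
Op 2: add_edge(E, F). Edges now: 2
Op 3: add_edge(E, F) (duplicate, no change). Edges now: 2
Op 4: add_edge(A, C). Edges now: 3
Op 5: add_edge(B, A). Edges now: 4
Op 6: add_edge(E, D). Edges now: 5
Op 7: add_edge(C, E). Edges now: 6
Op 8: add_edge(A, F). Edges now: 7
Op 9: add_edge(A, E). Edges now: 8
Op 10: add_edge(B, E). Edges now: 9
Compute levels (Kahn BFS):
  sources (in-degree 0): B
  process B: level=0
    B->A: in-degree(A)=0, level(A)=1, enqueue
    B->D: in-degree(D)=1, level(D)>=1
    B->E: in-degree(E)=2, level(E)>=1
  process A: level=1
    A->C: in-degree(C)=0, level(C)=2, enqueue
    A->E: in-degree(E)=1, level(E)>=2
    A->F: in-degree(F)=1, level(F)>=2
  process C: level=2
    C->E: in-degree(E)=0, level(E)=3, enqueue
  process E: level=3
    E->D: in-degree(D)=0, level(D)=4, enqueue
    E->F: in-degree(F)=0, level(F)=4, enqueue
  process D: level=4
  process F: level=4
All levels: A:1, B:0, C:2, D:4, E:3, F:4
level(C) = 2

Answer: 2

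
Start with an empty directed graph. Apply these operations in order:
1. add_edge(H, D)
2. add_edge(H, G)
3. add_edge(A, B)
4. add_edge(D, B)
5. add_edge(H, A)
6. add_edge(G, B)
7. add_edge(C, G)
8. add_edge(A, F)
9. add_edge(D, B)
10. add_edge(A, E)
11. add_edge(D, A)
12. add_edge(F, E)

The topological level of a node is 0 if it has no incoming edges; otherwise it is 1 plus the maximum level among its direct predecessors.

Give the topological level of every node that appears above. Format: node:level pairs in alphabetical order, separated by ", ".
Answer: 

Answer: A:2, B:3, C:0, D:1, E:4, F:3, G:1, H:0

Derivation:
Op 1: add_edge(H, D). Edges now: 1
Op 2: add_edge(H, G). Edges now: 2
Op 3: add_edge(A, B). Edges now: 3
Op 4: add_edge(D, B). Edges now: 4
Op 5: add_edge(H, A). Edges now: 5
Op 6: add_edge(G, B). Edges now: 6
Op 7: add_edge(C, G). Edges now: 7
Op 8: add_edge(A, F). Edges now: 8
Op 9: add_edge(D, B) (duplicate, no change). Edges now: 8
Op 10: add_edge(A, E). Edges now: 9
Op 11: add_edge(D, A). Edges now: 10
Op 12: add_edge(F, E). Edges now: 11
Compute levels (Kahn BFS):
  sources (in-degree 0): C, H
  process C: level=0
    C->G: in-degree(G)=1, level(G)>=1
  process H: level=0
    H->A: in-degree(A)=1, level(A)>=1
    H->D: in-degree(D)=0, level(D)=1, enqueue
    H->G: in-degree(G)=0, level(G)=1, enqueue
  process D: level=1
    D->A: in-degree(A)=0, level(A)=2, enqueue
    D->B: in-degree(B)=2, level(B)>=2
  process G: level=1
    G->B: in-degree(B)=1, level(B)>=2
  process A: level=2
    A->B: in-degree(B)=0, level(B)=3, enqueue
    A->E: in-degree(E)=1, level(E)>=3
    A->F: in-degree(F)=0, level(F)=3, enqueue
  process B: level=3
  process F: level=3
    F->E: in-degree(E)=0, level(E)=4, enqueue
  process E: level=4
All levels: A:2, B:3, C:0, D:1, E:4, F:3, G:1, H:0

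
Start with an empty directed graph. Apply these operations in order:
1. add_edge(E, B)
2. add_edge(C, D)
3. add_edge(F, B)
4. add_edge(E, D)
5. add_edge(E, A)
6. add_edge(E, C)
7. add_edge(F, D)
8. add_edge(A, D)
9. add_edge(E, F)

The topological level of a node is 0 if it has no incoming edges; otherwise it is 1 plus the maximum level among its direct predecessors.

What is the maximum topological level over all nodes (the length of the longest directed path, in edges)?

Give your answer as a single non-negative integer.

Op 1: add_edge(E, B). Edges now: 1
Op 2: add_edge(C, D). Edges now: 2
Op 3: add_edge(F, B). Edges now: 3
Op 4: add_edge(E, D). Edges now: 4
Op 5: add_edge(E, A). Edges now: 5
Op 6: add_edge(E, C). Edges now: 6
Op 7: add_edge(F, D). Edges now: 7
Op 8: add_edge(A, D). Edges now: 8
Op 9: add_edge(E, F). Edges now: 9
Compute levels (Kahn BFS):
  sources (in-degree 0): E
  process E: level=0
    E->A: in-degree(A)=0, level(A)=1, enqueue
    E->B: in-degree(B)=1, level(B)>=1
    E->C: in-degree(C)=0, level(C)=1, enqueue
    E->D: in-degree(D)=3, level(D)>=1
    E->F: in-degree(F)=0, level(F)=1, enqueue
  process A: level=1
    A->D: in-degree(D)=2, level(D)>=2
  process C: level=1
    C->D: in-degree(D)=1, level(D)>=2
  process F: level=1
    F->B: in-degree(B)=0, level(B)=2, enqueue
    F->D: in-degree(D)=0, level(D)=2, enqueue
  process B: level=2
  process D: level=2
All levels: A:1, B:2, C:1, D:2, E:0, F:1
max level = 2

Answer: 2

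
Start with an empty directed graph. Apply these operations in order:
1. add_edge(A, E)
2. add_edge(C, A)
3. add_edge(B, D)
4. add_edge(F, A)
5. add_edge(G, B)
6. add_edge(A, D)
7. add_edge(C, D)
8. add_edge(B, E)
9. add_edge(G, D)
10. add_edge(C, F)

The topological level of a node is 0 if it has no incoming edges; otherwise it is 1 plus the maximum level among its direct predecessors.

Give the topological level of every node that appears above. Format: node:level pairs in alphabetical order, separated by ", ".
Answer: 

Answer: A:2, B:1, C:0, D:3, E:3, F:1, G:0

Derivation:
Op 1: add_edge(A, E). Edges now: 1
Op 2: add_edge(C, A). Edges now: 2
Op 3: add_edge(B, D). Edges now: 3
Op 4: add_edge(F, A). Edges now: 4
Op 5: add_edge(G, B). Edges now: 5
Op 6: add_edge(A, D). Edges now: 6
Op 7: add_edge(C, D). Edges now: 7
Op 8: add_edge(B, E). Edges now: 8
Op 9: add_edge(G, D). Edges now: 9
Op 10: add_edge(C, F). Edges now: 10
Compute levels (Kahn BFS):
  sources (in-degree 0): C, G
  process C: level=0
    C->A: in-degree(A)=1, level(A)>=1
    C->D: in-degree(D)=3, level(D)>=1
    C->F: in-degree(F)=0, level(F)=1, enqueue
  process G: level=0
    G->B: in-degree(B)=0, level(B)=1, enqueue
    G->D: in-degree(D)=2, level(D)>=1
  process F: level=1
    F->A: in-degree(A)=0, level(A)=2, enqueue
  process B: level=1
    B->D: in-degree(D)=1, level(D)>=2
    B->E: in-degree(E)=1, level(E)>=2
  process A: level=2
    A->D: in-degree(D)=0, level(D)=3, enqueue
    A->E: in-degree(E)=0, level(E)=3, enqueue
  process D: level=3
  process E: level=3
All levels: A:2, B:1, C:0, D:3, E:3, F:1, G:0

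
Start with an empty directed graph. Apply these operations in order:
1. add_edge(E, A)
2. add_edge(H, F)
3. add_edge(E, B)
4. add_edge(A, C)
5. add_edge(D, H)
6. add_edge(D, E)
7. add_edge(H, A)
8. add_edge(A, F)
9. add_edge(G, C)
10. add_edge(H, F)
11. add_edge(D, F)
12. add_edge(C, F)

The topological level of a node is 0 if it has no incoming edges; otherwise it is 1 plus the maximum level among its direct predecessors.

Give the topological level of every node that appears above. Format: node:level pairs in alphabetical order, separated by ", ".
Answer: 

Answer: A:2, B:2, C:3, D:0, E:1, F:4, G:0, H:1

Derivation:
Op 1: add_edge(E, A). Edges now: 1
Op 2: add_edge(H, F). Edges now: 2
Op 3: add_edge(E, B). Edges now: 3
Op 4: add_edge(A, C). Edges now: 4
Op 5: add_edge(D, H). Edges now: 5
Op 6: add_edge(D, E). Edges now: 6
Op 7: add_edge(H, A). Edges now: 7
Op 8: add_edge(A, F). Edges now: 8
Op 9: add_edge(G, C). Edges now: 9
Op 10: add_edge(H, F) (duplicate, no change). Edges now: 9
Op 11: add_edge(D, F). Edges now: 10
Op 12: add_edge(C, F). Edges now: 11
Compute levels (Kahn BFS):
  sources (in-degree 0): D, G
  process D: level=0
    D->E: in-degree(E)=0, level(E)=1, enqueue
    D->F: in-degree(F)=3, level(F)>=1
    D->H: in-degree(H)=0, level(H)=1, enqueue
  process G: level=0
    G->C: in-degree(C)=1, level(C)>=1
  process E: level=1
    E->A: in-degree(A)=1, level(A)>=2
    E->B: in-degree(B)=0, level(B)=2, enqueue
  process H: level=1
    H->A: in-degree(A)=0, level(A)=2, enqueue
    H->F: in-degree(F)=2, level(F)>=2
  process B: level=2
  process A: level=2
    A->C: in-degree(C)=0, level(C)=3, enqueue
    A->F: in-degree(F)=1, level(F)>=3
  process C: level=3
    C->F: in-degree(F)=0, level(F)=4, enqueue
  process F: level=4
All levels: A:2, B:2, C:3, D:0, E:1, F:4, G:0, H:1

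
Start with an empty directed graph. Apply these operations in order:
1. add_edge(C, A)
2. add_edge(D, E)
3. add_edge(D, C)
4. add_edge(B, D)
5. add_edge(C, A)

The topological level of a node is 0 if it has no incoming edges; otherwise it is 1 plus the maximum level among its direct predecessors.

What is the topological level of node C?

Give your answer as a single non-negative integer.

Op 1: add_edge(C, A). Edges now: 1
Op 2: add_edge(D, E). Edges now: 2
Op 3: add_edge(D, C). Edges now: 3
Op 4: add_edge(B, D). Edges now: 4
Op 5: add_edge(C, A) (duplicate, no change). Edges now: 4
Compute levels (Kahn BFS):
  sources (in-degree 0): B
  process B: level=0
    B->D: in-degree(D)=0, level(D)=1, enqueue
  process D: level=1
    D->C: in-degree(C)=0, level(C)=2, enqueue
    D->E: in-degree(E)=0, level(E)=2, enqueue
  process C: level=2
    C->A: in-degree(A)=0, level(A)=3, enqueue
  process E: level=2
  process A: level=3
All levels: A:3, B:0, C:2, D:1, E:2
level(C) = 2

Answer: 2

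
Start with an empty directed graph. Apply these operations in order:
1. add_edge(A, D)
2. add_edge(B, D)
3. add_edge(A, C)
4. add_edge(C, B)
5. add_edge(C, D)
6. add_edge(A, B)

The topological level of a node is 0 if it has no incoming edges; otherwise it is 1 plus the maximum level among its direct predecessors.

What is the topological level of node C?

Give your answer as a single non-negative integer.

Answer: 1

Derivation:
Op 1: add_edge(A, D). Edges now: 1
Op 2: add_edge(B, D). Edges now: 2
Op 3: add_edge(A, C). Edges now: 3
Op 4: add_edge(C, B). Edges now: 4
Op 5: add_edge(C, D). Edges now: 5
Op 6: add_edge(A, B). Edges now: 6
Compute levels (Kahn BFS):
  sources (in-degree 0): A
  process A: level=0
    A->B: in-degree(B)=1, level(B)>=1
    A->C: in-degree(C)=0, level(C)=1, enqueue
    A->D: in-degree(D)=2, level(D)>=1
  process C: level=1
    C->B: in-degree(B)=0, level(B)=2, enqueue
    C->D: in-degree(D)=1, level(D)>=2
  process B: level=2
    B->D: in-degree(D)=0, level(D)=3, enqueue
  process D: level=3
All levels: A:0, B:2, C:1, D:3
level(C) = 1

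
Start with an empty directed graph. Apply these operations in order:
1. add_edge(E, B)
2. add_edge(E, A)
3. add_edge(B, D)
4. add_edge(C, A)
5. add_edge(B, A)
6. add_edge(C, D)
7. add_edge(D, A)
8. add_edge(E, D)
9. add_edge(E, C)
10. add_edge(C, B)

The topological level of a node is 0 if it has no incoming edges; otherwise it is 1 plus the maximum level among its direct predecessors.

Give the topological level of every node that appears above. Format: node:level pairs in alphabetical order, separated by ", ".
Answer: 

Op 1: add_edge(E, B). Edges now: 1
Op 2: add_edge(E, A). Edges now: 2
Op 3: add_edge(B, D). Edges now: 3
Op 4: add_edge(C, A). Edges now: 4
Op 5: add_edge(B, A). Edges now: 5
Op 6: add_edge(C, D). Edges now: 6
Op 7: add_edge(D, A). Edges now: 7
Op 8: add_edge(E, D). Edges now: 8
Op 9: add_edge(E, C). Edges now: 9
Op 10: add_edge(C, B). Edges now: 10
Compute levels (Kahn BFS):
  sources (in-degree 0): E
  process E: level=0
    E->A: in-degree(A)=3, level(A)>=1
    E->B: in-degree(B)=1, level(B)>=1
    E->C: in-degree(C)=0, level(C)=1, enqueue
    E->D: in-degree(D)=2, level(D)>=1
  process C: level=1
    C->A: in-degree(A)=2, level(A)>=2
    C->B: in-degree(B)=0, level(B)=2, enqueue
    C->D: in-degree(D)=1, level(D)>=2
  process B: level=2
    B->A: in-degree(A)=1, level(A)>=3
    B->D: in-degree(D)=0, level(D)=3, enqueue
  process D: level=3
    D->A: in-degree(A)=0, level(A)=4, enqueue
  process A: level=4
All levels: A:4, B:2, C:1, D:3, E:0

Answer: A:4, B:2, C:1, D:3, E:0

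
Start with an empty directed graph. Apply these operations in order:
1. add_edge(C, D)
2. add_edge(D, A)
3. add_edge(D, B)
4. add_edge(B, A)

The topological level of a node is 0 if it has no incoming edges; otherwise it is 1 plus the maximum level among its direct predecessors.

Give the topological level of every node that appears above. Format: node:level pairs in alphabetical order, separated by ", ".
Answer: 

Op 1: add_edge(C, D). Edges now: 1
Op 2: add_edge(D, A). Edges now: 2
Op 3: add_edge(D, B). Edges now: 3
Op 4: add_edge(B, A). Edges now: 4
Compute levels (Kahn BFS):
  sources (in-degree 0): C
  process C: level=0
    C->D: in-degree(D)=0, level(D)=1, enqueue
  process D: level=1
    D->A: in-degree(A)=1, level(A)>=2
    D->B: in-degree(B)=0, level(B)=2, enqueue
  process B: level=2
    B->A: in-degree(A)=0, level(A)=3, enqueue
  process A: level=3
All levels: A:3, B:2, C:0, D:1

Answer: A:3, B:2, C:0, D:1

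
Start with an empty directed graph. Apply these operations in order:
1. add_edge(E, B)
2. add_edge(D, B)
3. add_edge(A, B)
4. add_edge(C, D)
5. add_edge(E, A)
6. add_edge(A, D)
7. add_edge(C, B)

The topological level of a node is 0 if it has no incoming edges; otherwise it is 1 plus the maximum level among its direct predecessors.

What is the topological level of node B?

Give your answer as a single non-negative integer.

Op 1: add_edge(E, B). Edges now: 1
Op 2: add_edge(D, B). Edges now: 2
Op 3: add_edge(A, B). Edges now: 3
Op 4: add_edge(C, D). Edges now: 4
Op 5: add_edge(E, A). Edges now: 5
Op 6: add_edge(A, D). Edges now: 6
Op 7: add_edge(C, B). Edges now: 7
Compute levels (Kahn BFS):
  sources (in-degree 0): C, E
  process C: level=0
    C->B: in-degree(B)=3, level(B)>=1
    C->D: in-degree(D)=1, level(D)>=1
  process E: level=0
    E->A: in-degree(A)=0, level(A)=1, enqueue
    E->B: in-degree(B)=2, level(B)>=1
  process A: level=1
    A->B: in-degree(B)=1, level(B)>=2
    A->D: in-degree(D)=0, level(D)=2, enqueue
  process D: level=2
    D->B: in-degree(B)=0, level(B)=3, enqueue
  process B: level=3
All levels: A:1, B:3, C:0, D:2, E:0
level(B) = 3

Answer: 3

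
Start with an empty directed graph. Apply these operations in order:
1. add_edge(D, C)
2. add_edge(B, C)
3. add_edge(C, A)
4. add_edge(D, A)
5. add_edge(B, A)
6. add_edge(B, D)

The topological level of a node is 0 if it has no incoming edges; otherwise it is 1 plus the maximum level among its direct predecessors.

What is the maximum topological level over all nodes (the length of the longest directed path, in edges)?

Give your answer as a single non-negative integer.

Op 1: add_edge(D, C). Edges now: 1
Op 2: add_edge(B, C). Edges now: 2
Op 3: add_edge(C, A). Edges now: 3
Op 4: add_edge(D, A). Edges now: 4
Op 5: add_edge(B, A). Edges now: 5
Op 6: add_edge(B, D). Edges now: 6
Compute levels (Kahn BFS):
  sources (in-degree 0): B
  process B: level=0
    B->A: in-degree(A)=2, level(A)>=1
    B->C: in-degree(C)=1, level(C)>=1
    B->D: in-degree(D)=0, level(D)=1, enqueue
  process D: level=1
    D->A: in-degree(A)=1, level(A)>=2
    D->C: in-degree(C)=0, level(C)=2, enqueue
  process C: level=2
    C->A: in-degree(A)=0, level(A)=3, enqueue
  process A: level=3
All levels: A:3, B:0, C:2, D:1
max level = 3

Answer: 3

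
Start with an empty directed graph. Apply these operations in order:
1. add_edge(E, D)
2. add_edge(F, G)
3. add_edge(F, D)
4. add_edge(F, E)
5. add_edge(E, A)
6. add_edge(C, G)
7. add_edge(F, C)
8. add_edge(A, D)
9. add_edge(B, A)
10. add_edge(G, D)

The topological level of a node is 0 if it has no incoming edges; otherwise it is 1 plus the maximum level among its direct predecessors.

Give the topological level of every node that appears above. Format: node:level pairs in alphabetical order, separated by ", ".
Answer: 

Op 1: add_edge(E, D). Edges now: 1
Op 2: add_edge(F, G). Edges now: 2
Op 3: add_edge(F, D). Edges now: 3
Op 4: add_edge(F, E). Edges now: 4
Op 5: add_edge(E, A). Edges now: 5
Op 6: add_edge(C, G). Edges now: 6
Op 7: add_edge(F, C). Edges now: 7
Op 8: add_edge(A, D). Edges now: 8
Op 9: add_edge(B, A). Edges now: 9
Op 10: add_edge(G, D). Edges now: 10
Compute levels (Kahn BFS):
  sources (in-degree 0): B, F
  process B: level=0
    B->A: in-degree(A)=1, level(A)>=1
  process F: level=0
    F->C: in-degree(C)=0, level(C)=1, enqueue
    F->D: in-degree(D)=3, level(D)>=1
    F->E: in-degree(E)=0, level(E)=1, enqueue
    F->G: in-degree(G)=1, level(G)>=1
  process C: level=1
    C->G: in-degree(G)=0, level(G)=2, enqueue
  process E: level=1
    E->A: in-degree(A)=0, level(A)=2, enqueue
    E->D: in-degree(D)=2, level(D)>=2
  process G: level=2
    G->D: in-degree(D)=1, level(D)>=3
  process A: level=2
    A->D: in-degree(D)=0, level(D)=3, enqueue
  process D: level=3
All levels: A:2, B:0, C:1, D:3, E:1, F:0, G:2

Answer: A:2, B:0, C:1, D:3, E:1, F:0, G:2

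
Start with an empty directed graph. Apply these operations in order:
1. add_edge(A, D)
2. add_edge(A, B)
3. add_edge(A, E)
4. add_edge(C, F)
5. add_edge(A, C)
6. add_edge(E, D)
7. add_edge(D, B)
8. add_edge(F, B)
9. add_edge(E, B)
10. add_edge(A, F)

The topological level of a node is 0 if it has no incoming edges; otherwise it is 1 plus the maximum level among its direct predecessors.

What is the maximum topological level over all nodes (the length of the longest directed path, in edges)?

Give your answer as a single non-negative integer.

Answer: 3

Derivation:
Op 1: add_edge(A, D). Edges now: 1
Op 2: add_edge(A, B). Edges now: 2
Op 3: add_edge(A, E). Edges now: 3
Op 4: add_edge(C, F). Edges now: 4
Op 5: add_edge(A, C). Edges now: 5
Op 6: add_edge(E, D). Edges now: 6
Op 7: add_edge(D, B). Edges now: 7
Op 8: add_edge(F, B). Edges now: 8
Op 9: add_edge(E, B). Edges now: 9
Op 10: add_edge(A, F). Edges now: 10
Compute levels (Kahn BFS):
  sources (in-degree 0): A
  process A: level=0
    A->B: in-degree(B)=3, level(B)>=1
    A->C: in-degree(C)=0, level(C)=1, enqueue
    A->D: in-degree(D)=1, level(D)>=1
    A->E: in-degree(E)=0, level(E)=1, enqueue
    A->F: in-degree(F)=1, level(F)>=1
  process C: level=1
    C->F: in-degree(F)=0, level(F)=2, enqueue
  process E: level=1
    E->B: in-degree(B)=2, level(B)>=2
    E->D: in-degree(D)=0, level(D)=2, enqueue
  process F: level=2
    F->B: in-degree(B)=1, level(B)>=3
  process D: level=2
    D->B: in-degree(B)=0, level(B)=3, enqueue
  process B: level=3
All levels: A:0, B:3, C:1, D:2, E:1, F:2
max level = 3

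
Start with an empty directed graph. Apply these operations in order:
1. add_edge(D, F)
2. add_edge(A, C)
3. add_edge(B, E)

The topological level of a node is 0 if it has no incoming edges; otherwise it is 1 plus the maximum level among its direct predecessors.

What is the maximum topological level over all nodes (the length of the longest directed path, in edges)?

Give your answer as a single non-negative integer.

Op 1: add_edge(D, F). Edges now: 1
Op 2: add_edge(A, C). Edges now: 2
Op 3: add_edge(B, E). Edges now: 3
Compute levels (Kahn BFS):
  sources (in-degree 0): A, B, D
  process A: level=0
    A->C: in-degree(C)=0, level(C)=1, enqueue
  process B: level=0
    B->E: in-degree(E)=0, level(E)=1, enqueue
  process D: level=0
    D->F: in-degree(F)=0, level(F)=1, enqueue
  process C: level=1
  process E: level=1
  process F: level=1
All levels: A:0, B:0, C:1, D:0, E:1, F:1
max level = 1

Answer: 1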